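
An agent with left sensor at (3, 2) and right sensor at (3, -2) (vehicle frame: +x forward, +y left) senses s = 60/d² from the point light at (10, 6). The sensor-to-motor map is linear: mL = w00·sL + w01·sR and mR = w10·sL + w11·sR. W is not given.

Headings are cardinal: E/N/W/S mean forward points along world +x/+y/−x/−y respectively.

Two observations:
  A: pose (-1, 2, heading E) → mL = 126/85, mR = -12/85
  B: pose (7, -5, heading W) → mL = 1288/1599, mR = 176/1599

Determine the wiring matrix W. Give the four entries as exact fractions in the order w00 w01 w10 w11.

1 1 -1/2 1/2

obs A: pose=(-1,2,E) → sL=15/17, sR=3/5, mL=126/85, mR=-12/85
obs B: pose=(7,-5,W) → sL=12/41, sR=20/39, mL=1288/1599, mR=176/1599
sensor matrix S = [[15/17, 3/5], [12/41, 20/39]]; det S = 12544/45305
solve [mL_A; mL_B] = S·[w00; w01] and [mR_A; mR_B] = S·[w10; w11]:
  w00 = 1, w01 = 1, w10 = -1/2, w11 = 1/2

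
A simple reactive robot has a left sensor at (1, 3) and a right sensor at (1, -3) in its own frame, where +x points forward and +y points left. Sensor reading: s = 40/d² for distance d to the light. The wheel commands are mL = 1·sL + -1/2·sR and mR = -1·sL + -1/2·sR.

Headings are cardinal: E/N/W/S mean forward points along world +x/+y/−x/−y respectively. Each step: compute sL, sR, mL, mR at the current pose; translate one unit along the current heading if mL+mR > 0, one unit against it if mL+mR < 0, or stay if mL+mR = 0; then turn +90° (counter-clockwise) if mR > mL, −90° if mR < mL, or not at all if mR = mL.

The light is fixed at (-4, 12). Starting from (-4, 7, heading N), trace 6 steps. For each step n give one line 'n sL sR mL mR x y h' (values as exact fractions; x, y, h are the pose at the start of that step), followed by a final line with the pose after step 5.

n=0: pose=(-4,7,N); sL=8/5, sR=8/5; mL=4/5, mR=-12/5; mL+mR=-8/5 → advance -1; mR−mL=-16/5 → turn -1·90°
n=1: pose=(-4,6,E); sL=4, sR=20/41; mL=154/41, mR=-174/41; mL+mR=-20/41 → advance -1; mR−mL=-8 → turn -1·90°
n=2: pose=(-5,6,S); sL=40/53, sR=8/13; mL=308/689, mR=-732/689; mL+mR=-8/13 → advance -1; mR−mL=-80/53 → turn -1·90°
n=3: pose=(-5,7,W); sL=10/17, sR=5; mL=-65/34, mR=-105/34; mL+mR=-5 → advance -1; mR−mL=-20/17 → turn -1·90°
n=4: pose=(-4,7,N); sL=8/5, sR=8/5; mL=4/5, mR=-12/5; mL+mR=-8/5 → advance -1; mR−mL=-16/5 → turn -1·90°
n=5: pose=(-4,6,E); sL=4, sR=20/41; mL=154/41, mR=-174/41; mL+mR=-20/41 → advance -1; mR−mL=-8 → turn -1·90°

0 8/5 8/5 4/5 -12/5 -4 7 N
1 4 20/41 154/41 -174/41 -4 6 E
2 40/53 8/13 308/689 -732/689 -5 6 S
3 10/17 5 -65/34 -105/34 -5 7 W
4 8/5 8/5 4/5 -12/5 -4 7 N
5 4 20/41 154/41 -174/41 -4 6 E
final -5 6 S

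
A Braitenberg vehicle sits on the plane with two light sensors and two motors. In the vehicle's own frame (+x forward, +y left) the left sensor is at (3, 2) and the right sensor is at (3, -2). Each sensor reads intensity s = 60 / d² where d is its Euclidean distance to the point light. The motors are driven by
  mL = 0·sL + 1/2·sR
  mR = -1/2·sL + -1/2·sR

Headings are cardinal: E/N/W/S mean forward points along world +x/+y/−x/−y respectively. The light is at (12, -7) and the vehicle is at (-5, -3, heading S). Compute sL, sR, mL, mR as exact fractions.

30/113 30/181 15/181 -4410/20453

left sensor world pos  = (-3, -6); dL² = 226
right sensor world pos = (-7, -6); dR² = 362
sL = 60/226 = 30/113
sR = 60/362 = 30/181
mL = 0·sL + 1/2·sR = 15/181
mR = -1/2·sL + -1/2·sR = -4410/20453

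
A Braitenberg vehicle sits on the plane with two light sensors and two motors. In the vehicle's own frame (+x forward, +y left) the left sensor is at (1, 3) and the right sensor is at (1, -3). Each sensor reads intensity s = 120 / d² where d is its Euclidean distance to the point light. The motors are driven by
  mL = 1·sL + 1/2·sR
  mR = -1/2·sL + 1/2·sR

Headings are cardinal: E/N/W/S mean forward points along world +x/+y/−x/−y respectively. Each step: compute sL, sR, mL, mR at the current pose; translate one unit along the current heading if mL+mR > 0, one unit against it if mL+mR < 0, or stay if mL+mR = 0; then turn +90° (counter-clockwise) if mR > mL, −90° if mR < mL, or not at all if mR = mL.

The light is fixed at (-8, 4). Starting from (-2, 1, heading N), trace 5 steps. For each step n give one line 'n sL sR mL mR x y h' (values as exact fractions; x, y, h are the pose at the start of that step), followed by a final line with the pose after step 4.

n=0: pose=(-2,1,N); sL=120/13, sR=24/17; mL=2196/221, mR=-864/221; mL+mR=1332/221 → advance +1; mR−mL=-180/13 → turn -1·90°
n=1: pose=(-2,2,E); sL=12/5, sR=60/37; mL=594/185, mR=-72/185; mL+mR=522/185 → advance +1; mR−mL=-18/5 → turn -1·90°
n=2: pose=(-1,2,S); sL=120/109, sR=24/5; mL=1908/545, mR=1008/545; mL+mR=2916/545 → advance +1; mR−mL=-180/109 → turn -1·90°
n=3: pose=(-1,1,W); sL=5/3, sR=10/3; mL=10/3, mR=5/6; mL+mR=25/6 → advance +1; mR−mL=-5/2 → turn -1·90°
n=4: pose=(-2,1,N); sL=120/13, sR=24/17; mL=2196/221, mR=-864/221; mL+mR=1332/221 → advance +1; mR−mL=-180/13 → turn -1·90°

0 120/13 24/17 2196/221 -864/221 -2 1 N
1 12/5 60/37 594/185 -72/185 -2 2 E
2 120/109 24/5 1908/545 1008/545 -1 2 S
3 5/3 10/3 10/3 5/6 -1 1 W
4 120/13 24/17 2196/221 -864/221 -2 1 N
final -2 2 E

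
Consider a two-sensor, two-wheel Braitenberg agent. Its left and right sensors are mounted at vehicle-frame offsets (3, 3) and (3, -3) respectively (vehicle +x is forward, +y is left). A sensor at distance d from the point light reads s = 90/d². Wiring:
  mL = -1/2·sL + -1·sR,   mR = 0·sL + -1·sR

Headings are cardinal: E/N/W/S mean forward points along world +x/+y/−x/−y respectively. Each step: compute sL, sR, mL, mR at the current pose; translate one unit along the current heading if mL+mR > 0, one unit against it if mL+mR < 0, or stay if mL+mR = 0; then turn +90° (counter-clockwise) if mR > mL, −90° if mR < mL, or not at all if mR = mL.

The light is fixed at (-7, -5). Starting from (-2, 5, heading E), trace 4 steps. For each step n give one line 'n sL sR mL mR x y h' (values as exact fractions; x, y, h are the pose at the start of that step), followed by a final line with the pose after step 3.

n=0: pose=(-2,5,E); sL=90/233, sR=90/113; mL=-26055/26329, mR=-90/113; mL+mR=-47025/26329 → advance -1; mR−mL=45/233 → turn +1·90°
n=1: pose=(-3,5,N); sL=9/17, sR=45/109; mL=-2511/3706, mR=-45/109; mL+mR=-4041/3706 → advance -1; mR−mL=9/34 → turn +1·90°
n=2: pose=(-3,4,W); sL=90/37, sR=18/29; mL=-1971/1073, mR=-18/29; mL+mR=-2637/1073 → advance -1; mR−mL=45/37 → turn +1·90°
n=3: pose=(-2,4,S); sL=9/10, sR=9/4; mL=-27/10, mR=-9/4; mL+mR=-99/20 → advance -1; mR−mL=9/20 → turn +1·90°

0 90/233 90/113 -26055/26329 -90/113 -2 5 E
1 9/17 45/109 -2511/3706 -45/109 -3 5 N
2 90/37 18/29 -1971/1073 -18/29 -3 4 W
3 9/10 9/4 -27/10 -9/4 -2 4 S
final -2 5 E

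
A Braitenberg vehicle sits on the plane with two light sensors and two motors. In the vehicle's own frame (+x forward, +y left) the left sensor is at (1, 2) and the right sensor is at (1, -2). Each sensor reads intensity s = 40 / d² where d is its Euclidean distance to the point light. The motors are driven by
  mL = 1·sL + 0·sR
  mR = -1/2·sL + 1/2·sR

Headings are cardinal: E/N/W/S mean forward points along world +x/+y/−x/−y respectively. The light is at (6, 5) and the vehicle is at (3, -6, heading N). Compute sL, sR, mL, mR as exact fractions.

left sensor world pos  = (1, -5); dL² = 125
right sensor world pos = (5, -5); dR² = 101
sL = 40/125 = 8/25
sR = 40/101 = 40/101
mL = 1·sL + 0·sR = 8/25
mR = -1/2·sL + 1/2·sR = 96/2525

8/25 40/101 8/25 96/2525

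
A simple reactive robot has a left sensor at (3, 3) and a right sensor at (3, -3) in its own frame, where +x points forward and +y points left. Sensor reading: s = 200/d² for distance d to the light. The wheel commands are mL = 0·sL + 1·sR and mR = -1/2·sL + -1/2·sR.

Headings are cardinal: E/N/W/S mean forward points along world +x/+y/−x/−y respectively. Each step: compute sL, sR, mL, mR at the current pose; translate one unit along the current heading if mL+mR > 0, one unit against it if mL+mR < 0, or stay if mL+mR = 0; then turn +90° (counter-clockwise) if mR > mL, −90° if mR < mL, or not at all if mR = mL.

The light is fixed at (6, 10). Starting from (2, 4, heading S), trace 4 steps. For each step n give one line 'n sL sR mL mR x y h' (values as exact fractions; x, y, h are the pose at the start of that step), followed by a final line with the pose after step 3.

0 100/41 20/13 20/13 -1060/533 2 4 S
1 200/113 200/53 200/53 -16600/5989 2 5 W
2 50/17 25 25 -475/34 1 5 N
3 40 200/53 200/53 -1160/53 1 6 E
final 0 6 S

n=0: pose=(2,4,S); sL=100/41, sR=20/13; mL=20/13, mR=-1060/533; mL+mR=-240/533 → advance -1; mR−mL=-1880/533 → turn -1·90°
n=1: pose=(2,5,W); sL=200/113, sR=200/53; mL=200/53, mR=-16600/5989; mL+mR=6000/5989 → advance +1; mR−mL=-39200/5989 → turn -1·90°
n=2: pose=(1,5,N); sL=50/17, sR=25; mL=25, mR=-475/34; mL+mR=375/34 → advance +1; mR−mL=-1325/34 → turn -1·90°
n=3: pose=(1,6,E); sL=40, sR=200/53; mL=200/53, mR=-1160/53; mL+mR=-960/53 → advance -1; mR−mL=-1360/53 → turn -1·90°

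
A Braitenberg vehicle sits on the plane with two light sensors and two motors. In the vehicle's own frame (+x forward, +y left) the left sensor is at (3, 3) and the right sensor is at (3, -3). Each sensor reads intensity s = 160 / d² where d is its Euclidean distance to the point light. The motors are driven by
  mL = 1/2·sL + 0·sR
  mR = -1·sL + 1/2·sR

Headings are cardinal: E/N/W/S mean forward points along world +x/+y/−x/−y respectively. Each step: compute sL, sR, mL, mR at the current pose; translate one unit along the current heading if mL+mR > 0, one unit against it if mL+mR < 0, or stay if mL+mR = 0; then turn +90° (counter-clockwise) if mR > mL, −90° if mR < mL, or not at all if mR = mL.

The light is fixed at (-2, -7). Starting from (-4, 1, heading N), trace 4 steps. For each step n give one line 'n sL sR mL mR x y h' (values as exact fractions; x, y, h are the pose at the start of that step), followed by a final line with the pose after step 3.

n=0: pose=(-4,1,N); sL=80/73, sR=80/61; mL=40/73, mR=-1960/4453; mL+mR=480/4453 → advance +1; mR−mL=-4400/4453 → turn -1·90°
n=1: pose=(-4,2,E); sL=32/29, sR=160/37; mL=16/29, mR=1136/1073; mL+mR=1728/1073 → advance +1; mR−mL=544/1073 → turn +1·90°
n=2: pose=(-3,2,N); sL=1, sR=40/37; mL=1/2, mR=-17/37; mL+mR=3/74 → advance +1; mR−mL=-71/74 → turn -1·90°
n=3: pose=(-3,3,E); sL=160/173, sR=160/53; mL=80/173, mR=5360/9169; mL+mR=9600/9169 → advance +1; mR−mL=1120/9169 → turn +1·90°

0 80/73 80/61 40/73 -1960/4453 -4 1 N
1 32/29 160/37 16/29 1136/1073 -4 2 E
2 1 40/37 1/2 -17/37 -3 2 N
3 160/173 160/53 80/173 5360/9169 -3 3 E
final -2 3 N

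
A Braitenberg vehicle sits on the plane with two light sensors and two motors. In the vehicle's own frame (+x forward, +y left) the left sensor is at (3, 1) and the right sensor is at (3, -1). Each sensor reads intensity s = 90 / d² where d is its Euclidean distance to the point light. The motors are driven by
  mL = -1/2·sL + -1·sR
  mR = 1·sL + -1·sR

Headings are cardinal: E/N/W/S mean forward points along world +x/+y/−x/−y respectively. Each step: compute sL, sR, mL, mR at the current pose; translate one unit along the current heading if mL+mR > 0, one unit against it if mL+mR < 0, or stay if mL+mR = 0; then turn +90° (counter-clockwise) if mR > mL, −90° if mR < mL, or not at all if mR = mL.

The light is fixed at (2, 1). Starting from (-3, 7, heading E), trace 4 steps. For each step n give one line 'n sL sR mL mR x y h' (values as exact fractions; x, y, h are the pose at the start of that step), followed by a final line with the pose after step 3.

n=0: pose=(-3,7,E); sL=90/53, sR=90/29; mL=-6075/1537, mR=-2160/1537; mL+mR=-8235/1537 → advance -1; mR−mL=135/53 → turn +1·90°
n=1: pose=(-4,7,N); sL=9/13, sR=45/53; mL=-1647/1378, mR=-108/689; mL+mR=-1863/1378 → advance -1; mR−mL=27/26 → turn +1·90°
n=2: pose=(-4,6,W); sL=90/97, sR=10/13; mL=-1555/1261, mR=200/1261; mL+mR=-1355/1261 → advance -1; mR−mL=135/97 → turn +1·90°
n=3: pose=(-3,6,S); sL=9/2, sR=9/4; mL=-9/2, mR=9/4; mL+mR=-9/4 → advance -1; mR−mL=27/4 → turn +1·90°

0 90/53 90/29 -6075/1537 -2160/1537 -3 7 E
1 9/13 45/53 -1647/1378 -108/689 -4 7 N
2 90/97 10/13 -1555/1261 200/1261 -4 6 W
3 9/2 9/4 -9/2 9/4 -3 6 S
final -3 7 E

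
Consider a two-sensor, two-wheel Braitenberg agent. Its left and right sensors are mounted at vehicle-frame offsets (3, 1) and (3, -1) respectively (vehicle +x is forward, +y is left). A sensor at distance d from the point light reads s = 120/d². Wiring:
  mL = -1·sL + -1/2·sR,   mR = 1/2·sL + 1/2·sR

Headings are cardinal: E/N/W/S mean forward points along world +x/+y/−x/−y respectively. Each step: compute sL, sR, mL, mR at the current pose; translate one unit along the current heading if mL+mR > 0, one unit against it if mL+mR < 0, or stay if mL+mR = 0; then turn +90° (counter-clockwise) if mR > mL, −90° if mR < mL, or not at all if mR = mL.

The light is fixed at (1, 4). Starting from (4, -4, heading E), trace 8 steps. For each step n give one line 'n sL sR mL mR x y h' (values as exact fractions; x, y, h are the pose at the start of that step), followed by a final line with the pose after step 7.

0 24/17 40/39 -1276/663 808/663 4 -4 E
1 60/13 60/17 -1410/221 900/221 3 -4 N
2 120/101 24/13 -2772/1313 1992/1313 3 -5 W
3 3/4 30/37 -171/148 231/296 4 -5 S
4 24/17 40/39 -1276/663 808/663 4 -4 E
5 60/13 60/17 -1410/221 900/221 3 -4 N
6 120/101 24/13 -2772/1313 1992/1313 3 -5 W
7 3/4 30/37 -171/148 231/296 4 -5 S
final 4 -4 E

n=0: pose=(4,-4,E); sL=24/17, sR=40/39; mL=-1276/663, mR=808/663; mL+mR=-12/17 → advance -1; mR−mL=2084/663 → turn +1·90°
n=1: pose=(3,-4,N); sL=60/13, sR=60/17; mL=-1410/221, mR=900/221; mL+mR=-30/13 → advance -1; mR−mL=2310/221 → turn +1·90°
n=2: pose=(3,-5,W); sL=120/101, sR=24/13; mL=-2772/1313, mR=1992/1313; mL+mR=-60/101 → advance -1; mR−mL=4764/1313 → turn +1·90°
n=3: pose=(4,-5,S); sL=3/4, sR=30/37; mL=-171/148, mR=231/296; mL+mR=-3/8 → advance -1; mR−mL=573/296 → turn +1·90°
n=4: pose=(4,-4,E); sL=24/17, sR=40/39; mL=-1276/663, mR=808/663; mL+mR=-12/17 → advance -1; mR−mL=2084/663 → turn +1·90°
n=5: pose=(3,-4,N); sL=60/13, sR=60/17; mL=-1410/221, mR=900/221; mL+mR=-30/13 → advance -1; mR−mL=2310/221 → turn +1·90°
n=6: pose=(3,-5,W); sL=120/101, sR=24/13; mL=-2772/1313, mR=1992/1313; mL+mR=-60/101 → advance -1; mR−mL=4764/1313 → turn +1·90°
n=7: pose=(4,-5,S); sL=3/4, sR=30/37; mL=-171/148, mR=231/296; mL+mR=-3/8 → advance -1; mR−mL=573/296 → turn +1·90°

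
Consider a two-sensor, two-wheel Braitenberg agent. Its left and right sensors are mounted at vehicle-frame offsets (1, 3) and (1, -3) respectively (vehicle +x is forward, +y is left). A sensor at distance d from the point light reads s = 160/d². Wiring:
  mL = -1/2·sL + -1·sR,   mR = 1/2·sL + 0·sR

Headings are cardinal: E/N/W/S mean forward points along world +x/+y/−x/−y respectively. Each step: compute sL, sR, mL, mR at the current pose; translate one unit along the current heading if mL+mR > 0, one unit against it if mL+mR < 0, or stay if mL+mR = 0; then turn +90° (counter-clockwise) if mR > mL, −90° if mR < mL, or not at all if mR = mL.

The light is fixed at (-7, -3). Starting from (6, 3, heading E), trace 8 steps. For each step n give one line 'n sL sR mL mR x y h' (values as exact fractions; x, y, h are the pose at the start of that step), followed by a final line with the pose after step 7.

0 160/277 32/41 -12144/11357 80/277 6 3 E
1 16/13 80/137 -2136/1781 8/13 5 3 N
2 32/25 32/37 -1392/925 16/25 5 2 W
3 10/17 40/29 -825/493 5/17 6 2 S
4 160/277 32/41 -12144/11357 80/277 6 3 E
5 16/13 80/137 -2136/1781 8/13 5 3 N
6 32/25 32/37 -1392/925 16/25 5 2 W
7 10/17 40/29 -825/493 5/17 6 2 S
final 6 3 E

n=0: pose=(6,3,E); sL=160/277, sR=32/41; mL=-12144/11357, mR=80/277; mL+mR=-32/41 → advance -1; mR−mL=15424/11357 → turn +1·90°
n=1: pose=(5,3,N); sL=16/13, sR=80/137; mL=-2136/1781, mR=8/13; mL+mR=-80/137 → advance -1; mR−mL=3232/1781 → turn +1·90°
n=2: pose=(5,2,W); sL=32/25, sR=32/37; mL=-1392/925, mR=16/25; mL+mR=-32/37 → advance -1; mR−mL=1984/925 → turn +1·90°
n=3: pose=(6,2,S); sL=10/17, sR=40/29; mL=-825/493, mR=5/17; mL+mR=-40/29 → advance -1; mR−mL=970/493 → turn +1·90°
n=4: pose=(6,3,E); sL=160/277, sR=32/41; mL=-12144/11357, mR=80/277; mL+mR=-32/41 → advance -1; mR−mL=15424/11357 → turn +1·90°
n=5: pose=(5,3,N); sL=16/13, sR=80/137; mL=-2136/1781, mR=8/13; mL+mR=-80/137 → advance -1; mR−mL=3232/1781 → turn +1·90°
n=6: pose=(5,2,W); sL=32/25, sR=32/37; mL=-1392/925, mR=16/25; mL+mR=-32/37 → advance -1; mR−mL=1984/925 → turn +1·90°
n=7: pose=(6,2,S); sL=10/17, sR=40/29; mL=-825/493, mR=5/17; mL+mR=-40/29 → advance -1; mR−mL=970/493 → turn +1·90°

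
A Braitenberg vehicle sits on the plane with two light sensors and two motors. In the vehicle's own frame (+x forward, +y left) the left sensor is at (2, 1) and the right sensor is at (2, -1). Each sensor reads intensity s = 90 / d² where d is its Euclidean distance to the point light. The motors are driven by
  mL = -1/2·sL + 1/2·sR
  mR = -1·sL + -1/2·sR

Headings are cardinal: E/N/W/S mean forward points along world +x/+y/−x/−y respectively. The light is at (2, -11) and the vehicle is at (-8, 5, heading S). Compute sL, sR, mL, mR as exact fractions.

90/277 90/317 -1800/87809 -40995/87809

left sensor world pos  = (-7, 3); dL² = 277
right sensor world pos = (-9, 3); dR² = 317
sL = 90/277 = 90/277
sR = 90/317 = 90/317
mL = -1/2·sL + 1/2·sR = -1800/87809
mR = -1·sL + -1/2·sR = -40995/87809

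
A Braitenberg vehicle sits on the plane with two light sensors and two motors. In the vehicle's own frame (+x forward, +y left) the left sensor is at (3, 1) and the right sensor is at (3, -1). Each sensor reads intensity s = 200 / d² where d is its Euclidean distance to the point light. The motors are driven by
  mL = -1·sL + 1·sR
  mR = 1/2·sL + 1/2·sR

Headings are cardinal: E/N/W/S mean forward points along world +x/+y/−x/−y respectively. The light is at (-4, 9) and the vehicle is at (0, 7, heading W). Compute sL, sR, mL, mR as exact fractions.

left sensor world pos  = (-3, 6); dL² = 10
right sensor world pos = (-3, 8); dR² = 2
sL = 200/10 = 20
sR = 200/2 = 100
mL = -1·sL + 1·sR = 80
mR = 1/2·sL + 1/2·sR = 60

20 100 80 60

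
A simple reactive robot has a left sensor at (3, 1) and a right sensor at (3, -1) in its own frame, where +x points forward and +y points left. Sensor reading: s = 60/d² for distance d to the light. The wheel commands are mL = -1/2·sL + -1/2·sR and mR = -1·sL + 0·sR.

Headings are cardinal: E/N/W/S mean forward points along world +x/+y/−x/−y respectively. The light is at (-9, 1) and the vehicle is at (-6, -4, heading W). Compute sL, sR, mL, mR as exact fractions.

5/3 15/4 -65/24 -5/3

left sensor world pos  = (-9, -5); dL² = 36
right sensor world pos = (-9, -3); dR² = 16
sL = 60/36 = 5/3
sR = 60/16 = 15/4
mL = -1/2·sL + -1/2·sR = -65/24
mR = -1·sL + 0·sR = -5/3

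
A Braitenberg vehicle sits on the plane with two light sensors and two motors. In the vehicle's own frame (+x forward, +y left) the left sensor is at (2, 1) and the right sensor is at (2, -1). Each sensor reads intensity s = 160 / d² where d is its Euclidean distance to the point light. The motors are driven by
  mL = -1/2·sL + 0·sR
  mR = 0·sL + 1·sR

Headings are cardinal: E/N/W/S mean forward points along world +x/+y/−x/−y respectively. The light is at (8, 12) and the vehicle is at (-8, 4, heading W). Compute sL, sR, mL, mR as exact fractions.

left sensor world pos  = (-10, 3); dL² = 405
right sensor world pos = (-10, 5); dR² = 373
sL = 160/405 = 32/81
sR = 160/373 = 160/373
mL = -1/2·sL + 0·sR = -16/81
mR = 0·sL + 1·sR = 160/373

32/81 160/373 -16/81 160/373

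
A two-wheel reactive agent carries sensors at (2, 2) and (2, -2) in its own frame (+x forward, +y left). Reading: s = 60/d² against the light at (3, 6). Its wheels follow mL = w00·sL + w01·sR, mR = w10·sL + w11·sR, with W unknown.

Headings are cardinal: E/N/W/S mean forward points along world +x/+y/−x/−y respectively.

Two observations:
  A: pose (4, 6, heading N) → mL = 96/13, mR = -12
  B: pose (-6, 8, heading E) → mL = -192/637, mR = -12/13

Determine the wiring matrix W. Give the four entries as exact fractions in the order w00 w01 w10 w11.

obs A: pose=(4,6,N) → sL=12, sR=60/13, mL=96/13, mR=-12
obs B: pose=(-6,8,E) → sL=12/13, sR=60/49, mL=-192/637, mR=-12/13
sensor matrix S = [[12, 60/13], [12/13, 60/49]]; det S = 86400/8281
solve [mL_A; mL_B] = S·[w00; w01] and [mR_A; mR_B] = S·[w10; w11]:
  w00 = 1, w01 = -1, w10 = -1, w11 = 0

1 -1 -1 0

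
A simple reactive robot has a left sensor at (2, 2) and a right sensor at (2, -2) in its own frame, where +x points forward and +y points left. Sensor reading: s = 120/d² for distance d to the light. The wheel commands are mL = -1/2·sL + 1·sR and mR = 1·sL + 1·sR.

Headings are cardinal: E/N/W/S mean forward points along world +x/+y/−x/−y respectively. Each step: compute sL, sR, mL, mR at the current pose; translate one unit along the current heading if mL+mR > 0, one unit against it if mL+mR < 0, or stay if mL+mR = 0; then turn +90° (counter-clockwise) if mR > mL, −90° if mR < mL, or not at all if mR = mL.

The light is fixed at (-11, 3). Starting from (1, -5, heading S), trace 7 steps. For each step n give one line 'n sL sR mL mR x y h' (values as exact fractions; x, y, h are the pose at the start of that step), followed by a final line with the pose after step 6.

n=0: pose=(1,-5,S); sL=15/37, sR=3/5; mL=147/370, mR=186/185; mL+mR=519/370 → advance +1; mR−mL=45/74 → turn +1·90°
n=1: pose=(1,-6,E); sL=24/49, sR=120/317; mL=2076/15533, mR=13488/15533; mL+mR=15564/15533 → advance +1; mR−mL=36/49 → turn +1·90°
n=2: pose=(2,-6,N); sL=12/17, sR=60/137; mL=198/2329, mR=2664/2329; mL+mR=2862/2329 → advance +1; mR−mL=18/17 → turn +1·90°
n=3: pose=(2,-5,W); sL=120/221, sR=120/157; mL=17100/34697, mR=45360/34697; mL+mR=62460/34697 → advance +1; mR−mL=180/221 → turn +1·90°
n=4: pose=(1,-5,S); sL=15/37, sR=3/5; mL=147/370, mR=186/185; mL+mR=519/370 → advance +1; mR−mL=45/74 → turn +1·90°
n=5: pose=(1,-6,E); sL=24/49, sR=120/317; mL=2076/15533, mR=13488/15533; mL+mR=15564/15533 → advance +1; mR−mL=36/49 → turn +1·90°
n=6: pose=(2,-6,N); sL=12/17, sR=60/137; mL=198/2329, mR=2664/2329; mL+mR=2862/2329 → advance +1; mR−mL=18/17 → turn +1·90°

0 15/37 3/5 147/370 186/185 1 -5 S
1 24/49 120/317 2076/15533 13488/15533 1 -6 E
2 12/17 60/137 198/2329 2664/2329 2 -6 N
3 120/221 120/157 17100/34697 45360/34697 2 -5 W
4 15/37 3/5 147/370 186/185 1 -5 S
5 24/49 120/317 2076/15533 13488/15533 1 -6 E
6 12/17 60/137 198/2329 2664/2329 2 -6 N
final 2 -5 W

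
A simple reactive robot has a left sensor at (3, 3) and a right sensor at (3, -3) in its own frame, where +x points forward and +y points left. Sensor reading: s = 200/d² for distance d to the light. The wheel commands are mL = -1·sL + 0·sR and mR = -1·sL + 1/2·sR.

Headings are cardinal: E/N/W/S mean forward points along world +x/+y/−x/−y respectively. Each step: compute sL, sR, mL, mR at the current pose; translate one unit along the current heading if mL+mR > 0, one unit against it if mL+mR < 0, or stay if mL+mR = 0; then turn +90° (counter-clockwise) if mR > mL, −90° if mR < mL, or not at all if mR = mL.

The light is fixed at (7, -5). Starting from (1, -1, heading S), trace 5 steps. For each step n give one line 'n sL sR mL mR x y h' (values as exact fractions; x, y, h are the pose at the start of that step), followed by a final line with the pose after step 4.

0 20 100/41 -20 -770/41 1 -1 S
1 200/73 200/13 -200/73 4700/949 1 0 E
2 25/16 50/17 -25/16 -25/272 2 0 N
3 40/13 200/113 -40/13 -3220/1469 2 -1 W
4 100 4 -100 -98 3 -1 S
final 3 0 E

n=0: pose=(1,-1,S); sL=20, sR=100/41; mL=-20, mR=-770/41; mL+mR=-1590/41 → advance -1; mR−mL=50/41 → turn +1·90°
n=1: pose=(1,0,E); sL=200/73, sR=200/13; mL=-200/73, mR=4700/949; mL+mR=2100/949 → advance +1; mR−mL=100/13 → turn +1·90°
n=2: pose=(2,0,N); sL=25/16, sR=50/17; mL=-25/16, mR=-25/272; mL+mR=-225/136 → advance -1; mR−mL=25/17 → turn +1·90°
n=3: pose=(2,-1,W); sL=40/13, sR=200/113; mL=-40/13, mR=-3220/1469; mL+mR=-7740/1469 → advance -1; mR−mL=100/113 → turn +1·90°
n=4: pose=(3,-1,S); sL=100, sR=4; mL=-100, mR=-98; mL+mR=-198 → advance -1; mR−mL=2 → turn +1·90°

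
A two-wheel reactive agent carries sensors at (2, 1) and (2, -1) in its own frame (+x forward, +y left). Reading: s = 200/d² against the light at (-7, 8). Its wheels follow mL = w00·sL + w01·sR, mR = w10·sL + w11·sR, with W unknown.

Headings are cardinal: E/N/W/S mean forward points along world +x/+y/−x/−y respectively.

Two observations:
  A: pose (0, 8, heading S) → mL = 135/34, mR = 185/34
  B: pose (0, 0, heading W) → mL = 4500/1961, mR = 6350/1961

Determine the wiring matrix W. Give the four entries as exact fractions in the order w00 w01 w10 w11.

1/2 1/2 1 1/2

obs A: pose=(0,8,S) → sL=50/17, sR=5, mL=135/34, mR=185/34
obs B: pose=(0,0,W) → sL=100/53, sR=100/37, mL=4500/1961, mR=6350/1961
sensor matrix S = [[50/17, 5], [100/53, 100/37]]; det S = -49500/33337
solve [mL_A; mL_B] = S·[w00; w01] and [mR_A; mR_B] = S·[w10; w11]:
  w00 = 1/2, w01 = 1/2, w10 = 1, w11 = 1/2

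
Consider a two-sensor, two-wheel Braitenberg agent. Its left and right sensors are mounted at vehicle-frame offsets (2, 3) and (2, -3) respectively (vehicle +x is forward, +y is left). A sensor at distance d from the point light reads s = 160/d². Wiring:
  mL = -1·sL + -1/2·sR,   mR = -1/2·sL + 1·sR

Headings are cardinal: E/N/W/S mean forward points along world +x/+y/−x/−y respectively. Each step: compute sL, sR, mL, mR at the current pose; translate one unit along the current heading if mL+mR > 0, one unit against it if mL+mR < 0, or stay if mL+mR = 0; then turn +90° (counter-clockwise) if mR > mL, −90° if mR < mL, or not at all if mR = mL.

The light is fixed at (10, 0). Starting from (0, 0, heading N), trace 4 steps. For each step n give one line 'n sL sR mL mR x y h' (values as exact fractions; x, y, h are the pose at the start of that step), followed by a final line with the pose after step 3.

0 160/173 160/53 -22320/9169 23440/9169 0 0 N
1 40/37 1 -117/74 17/37 0 1 W
2 160/37 32/29 -5232/1073 -1136/1073 1 1 S
3 80/37 16/5 -696/185 392/185 1 2 E
final 0 2 N

n=0: pose=(0,0,N); sL=160/173, sR=160/53; mL=-22320/9169, mR=23440/9169; mL+mR=1120/9169 → advance +1; mR−mL=45760/9169 → turn +1·90°
n=1: pose=(0,1,W); sL=40/37, sR=1; mL=-117/74, mR=17/37; mL+mR=-83/74 → advance -1; mR−mL=151/74 → turn +1·90°
n=2: pose=(1,1,S); sL=160/37, sR=32/29; mL=-5232/1073, mR=-1136/1073; mL+mR=-6368/1073 → advance -1; mR−mL=4096/1073 → turn +1·90°
n=3: pose=(1,2,E); sL=80/37, sR=16/5; mL=-696/185, mR=392/185; mL+mR=-304/185 → advance -1; mR−mL=1088/185 → turn +1·90°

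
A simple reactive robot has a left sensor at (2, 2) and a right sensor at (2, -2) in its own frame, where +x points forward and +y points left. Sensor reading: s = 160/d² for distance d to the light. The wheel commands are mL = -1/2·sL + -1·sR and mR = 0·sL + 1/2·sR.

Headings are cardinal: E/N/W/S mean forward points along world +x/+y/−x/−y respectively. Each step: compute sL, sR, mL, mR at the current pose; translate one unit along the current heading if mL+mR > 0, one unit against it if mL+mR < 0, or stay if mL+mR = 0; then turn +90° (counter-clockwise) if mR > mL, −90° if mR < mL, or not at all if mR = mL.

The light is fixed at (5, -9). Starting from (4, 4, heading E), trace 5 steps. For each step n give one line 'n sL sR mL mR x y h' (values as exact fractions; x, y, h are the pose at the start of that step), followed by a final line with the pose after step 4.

0 80/113 80/61 -11480/6893 40/61 4 4 E
1 160/241 32/45 -11312/10845 16/45 3 4 N
2 40/29 40/53 -2220/1537 20/53 3 3 W
3 160/101 160/109 -24880/11009 80/109 4 3 S
4 80/113 80/61 -11480/6893 40/61 4 4 E
final 3 4 N

n=0: pose=(4,4,E); sL=80/113, sR=80/61; mL=-11480/6893, mR=40/61; mL+mR=-6960/6893 → advance -1; mR−mL=16000/6893 → turn +1·90°
n=1: pose=(3,4,N); sL=160/241, sR=32/45; mL=-11312/10845, mR=16/45; mL+mR=-7456/10845 → advance -1; mR−mL=5056/3615 → turn +1·90°
n=2: pose=(3,3,W); sL=40/29, sR=40/53; mL=-2220/1537, mR=20/53; mL+mR=-1640/1537 → advance -1; mR−mL=2800/1537 → turn +1·90°
n=3: pose=(4,3,S); sL=160/101, sR=160/109; mL=-24880/11009, mR=80/109; mL+mR=-16800/11009 → advance -1; mR−mL=32960/11009 → turn +1·90°
n=4: pose=(4,4,E); sL=80/113, sR=80/61; mL=-11480/6893, mR=40/61; mL+mR=-6960/6893 → advance -1; mR−mL=16000/6893 → turn +1·90°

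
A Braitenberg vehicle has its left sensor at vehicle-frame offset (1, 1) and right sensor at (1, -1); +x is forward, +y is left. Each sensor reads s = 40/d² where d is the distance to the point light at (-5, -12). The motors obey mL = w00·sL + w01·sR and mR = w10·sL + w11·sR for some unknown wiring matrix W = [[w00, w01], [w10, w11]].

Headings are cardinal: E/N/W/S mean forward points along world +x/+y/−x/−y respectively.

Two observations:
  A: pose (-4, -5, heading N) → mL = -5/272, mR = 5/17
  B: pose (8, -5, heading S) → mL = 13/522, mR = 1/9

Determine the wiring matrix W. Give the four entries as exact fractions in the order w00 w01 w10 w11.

-1/2 1/2 0 1/2

obs A: pose=(-4,-5,N) → sL=5/8, sR=10/17, mL=-5/272, mR=5/17
obs B: pose=(8,-5,S) → sL=5/29, sR=2/9, mL=13/522, mR=1/9
sensor matrix S = [[5/8, 10/17], [5/29, 2/9]]; det S = 665/17748
solve [mL_A; mL_B] = S·[w00; w01] and [mR_A; mR_B] = S·[w10; w11]:
  w00 = -1/2, w01 = 1/2, w10 = 0, w11 = 1/2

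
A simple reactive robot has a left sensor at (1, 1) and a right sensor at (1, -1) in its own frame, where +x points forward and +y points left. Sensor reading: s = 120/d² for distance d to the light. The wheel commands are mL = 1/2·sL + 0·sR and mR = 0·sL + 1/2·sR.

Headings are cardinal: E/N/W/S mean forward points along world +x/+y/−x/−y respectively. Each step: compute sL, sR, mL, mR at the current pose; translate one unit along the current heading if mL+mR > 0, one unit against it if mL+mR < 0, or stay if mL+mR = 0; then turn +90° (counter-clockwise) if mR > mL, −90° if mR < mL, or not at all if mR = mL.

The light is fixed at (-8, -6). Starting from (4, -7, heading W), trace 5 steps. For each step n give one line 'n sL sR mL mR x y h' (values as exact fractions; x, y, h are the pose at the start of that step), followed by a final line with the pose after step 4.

n=0: pose=(4,-7,W); sL=24/25, sR=120/121; mL=12/25, mR=60/121; mL+mR=2952/3025 → advance +1; mR−mL=48/3025 → turn +1·90°
n=1: pose=(3,-7,S); sL=30/37, sR=15/13; mL=15/37, mR=15/26; mL+mR=945/962 → advance +1; mR−mL=165/962 → turn +1·90°
n=2: pose=(3,-8,E); sL=24/29, sR=40/51; mL=12/29, mR=20/51; mL+mR=1192/1479 → advance +1; mR−mL=-32/1479 → turn -1·90°
n=3: pose=(4,-8,S); sL=60/89, sR=12/13; mL=30/89, mR=6/13; mL+mR=924/1157 → advance +1; mR−mL=144/1157 → turn +1·90°
n=4: pose=(4,-9,E); sL=120/173, sR=24/37; mL=60/173, mR=12/37; mL+mR=4296/6401 → advance +1; mR−mL=-144/6401 → turn -1·90°

0 24/25 120/121 12/25 60/121 4 -7 W
1 30/37 15/13 15/37 15/26 3 -7 S
2 24/29 40/51 12/29 20/51 3 -8 E
3 60/89 12/13 30/89 6/13 4 -8 S
4 120/173 24/37 60/173 12/37 4 -9 E
final 5 -9 S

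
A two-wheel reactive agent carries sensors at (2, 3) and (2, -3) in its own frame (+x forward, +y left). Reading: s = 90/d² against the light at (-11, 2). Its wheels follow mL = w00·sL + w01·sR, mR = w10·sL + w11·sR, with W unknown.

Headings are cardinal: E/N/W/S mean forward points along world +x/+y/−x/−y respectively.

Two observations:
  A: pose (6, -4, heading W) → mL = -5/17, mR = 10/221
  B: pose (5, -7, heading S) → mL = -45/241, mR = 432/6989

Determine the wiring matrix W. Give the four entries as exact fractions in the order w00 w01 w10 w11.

-1 0 -1/2 1/2

obs A: pose=(6,-4,W) → sL=5/17, sR=5/13, mL=-5/17, mR=10/221
obs B: pose=(5,-7,S) → sL=45/241, sR=9/29, mL=-45/241, mR=432/6989
sensor matrix S = [[5/17, 5/13], [45/241, 9/29]]; det S = 30060/1544569
solve [mL_A; mL_B] = S·[w00; w01] and [mR_A; mR_B] = S·[w10; w11]:
  w00 = -1, w01 = 0, w10 = -1/2, w11 = 1/2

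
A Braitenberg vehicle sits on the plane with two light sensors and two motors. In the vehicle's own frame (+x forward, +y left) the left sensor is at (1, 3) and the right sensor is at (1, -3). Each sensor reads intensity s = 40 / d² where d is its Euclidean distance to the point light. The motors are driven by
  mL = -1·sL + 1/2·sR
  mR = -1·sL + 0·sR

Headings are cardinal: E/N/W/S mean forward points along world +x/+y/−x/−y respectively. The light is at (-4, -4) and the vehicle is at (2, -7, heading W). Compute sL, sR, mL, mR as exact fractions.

40/61 8/5 44/305 -40/61

left sensor world pos  = (1, -10); dL² = 61
right sensor world pos = (1, -4); dR² = 25
sL = 40/61 = 40/61
sR = 40/25 = 8/5
mL = -1·sL + 1/2·sR = 44/305
mR = -1·sL + 0·sR = -40/61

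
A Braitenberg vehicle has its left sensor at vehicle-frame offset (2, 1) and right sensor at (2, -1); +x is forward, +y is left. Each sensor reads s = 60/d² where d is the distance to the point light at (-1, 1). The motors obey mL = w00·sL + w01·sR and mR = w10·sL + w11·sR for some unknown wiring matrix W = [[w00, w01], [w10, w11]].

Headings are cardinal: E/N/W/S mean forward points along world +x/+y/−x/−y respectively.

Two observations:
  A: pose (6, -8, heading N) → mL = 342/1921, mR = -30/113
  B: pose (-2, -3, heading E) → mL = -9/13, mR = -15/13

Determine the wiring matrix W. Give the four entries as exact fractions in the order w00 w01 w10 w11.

-1/2 1 0 -1/2

obs A: pose=(6,-8,N) → sL=12/17, sR=60/113, mL=342/1921, mR=-30/113
obs B: pose=(-2,-3,E) → sL=6, sR=30/13, mL=-9/13, mR=-15/13
sensor matrix S = [[12/17, 60/113], [6, 30/13]]; det S = -38880/24973
solve [mL_A; mL_B] = S·[w00; w01] and [mR_A; mR_B] = S·[w10; w11]:
  w00 = -1/2, w01 = 1, w10 = 0, w11 = -1/2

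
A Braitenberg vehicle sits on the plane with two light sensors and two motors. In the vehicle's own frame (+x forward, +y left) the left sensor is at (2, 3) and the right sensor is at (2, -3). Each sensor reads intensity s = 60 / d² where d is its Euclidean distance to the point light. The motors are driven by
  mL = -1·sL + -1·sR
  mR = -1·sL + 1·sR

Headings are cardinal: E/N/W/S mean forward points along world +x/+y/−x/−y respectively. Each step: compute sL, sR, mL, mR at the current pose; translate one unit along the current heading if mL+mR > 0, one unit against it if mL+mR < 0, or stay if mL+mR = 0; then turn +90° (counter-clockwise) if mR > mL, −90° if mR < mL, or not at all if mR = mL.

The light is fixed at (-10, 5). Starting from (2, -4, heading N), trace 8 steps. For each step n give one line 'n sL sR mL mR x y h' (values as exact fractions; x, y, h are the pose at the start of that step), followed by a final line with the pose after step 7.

0 6/13 30/137 -1212/1781 -432/1781 2 -4 N
1 60/269 60/149 -25080/40081 7200/40081 2 -5 W
2 3/20 15/61 -483/1220 117/1220 3 -5 S
3 20/87 20/123 -1400/3567 -80/1189 3 -4 E
4 6/13 30/137 -1212/1781 -432/1781 2 -4 N
5 60/269 60/149 -25080/40081 7200/40081 2 -5 W
6 3/20 15/61 -483/1220 117/1220 3 -5 S
7 20/87 20/123 -1400/3567 -80/1189 3 -4 E
final 2 -4 N

n=0: pose=(2,-4,N); sL=6/13, sR=30/137; mL=-1212/1781, mR=-432/1781; mL+mR=-12/13 → advance -1; mR−mL=60/137 → turn +1·90°
n=1: pose=(2,-5,W); sL=60/269, sR=60/149; mL=-25080/40081, mR=7200/40081; mL+mR=-120/269 → advance -1; mR−mL=120/149 → turn +1·90°
n=2: pose=(3,-5,S); sL=3/20, sR=15/61; mL=-483/1220, mR=117/1220; mL+mR=-3/10 → advance -1; mR−mL=30/61 → turn +1·90°
n=3: pose=(3,-4,E); sL=20/87, sR=20/123; mL=-1400/3567, mR=-80/1189; mL+mR=-40/87 → advance -1; mR−mL=40/123 → turn +1·90°
n=4: pose=(2,-4,N); sL=6/13, sR=30/137; mL=-1212/1781, mR=-432/1781; mL+mR=-12/13 → advance -1; mR−mL=60/137 → turn +1·90°
n=5: pose=(2,-5,W); sL=60/269, sR=60/149; mL=-25080/40081, mR=7200/40081; mL+mR=-120/269 → advance -1; mR−mL=120/149 → turn +1·90°
n=6: pose=(3,-5,S); sL=3/20, sR=15/61; mL=-483/1220, mR=117/1220; mL+mR=-3/10 → advance -1; mR−mL=30/61 → turn +1·90°
n=7: pose=(3,-4,E); sL=20/87, sR=20/123; mL=-1400/3567, mR=-80/1189; mL+mR=-40/87 → advance -1; mR−mL=40/123 → turn +1·90°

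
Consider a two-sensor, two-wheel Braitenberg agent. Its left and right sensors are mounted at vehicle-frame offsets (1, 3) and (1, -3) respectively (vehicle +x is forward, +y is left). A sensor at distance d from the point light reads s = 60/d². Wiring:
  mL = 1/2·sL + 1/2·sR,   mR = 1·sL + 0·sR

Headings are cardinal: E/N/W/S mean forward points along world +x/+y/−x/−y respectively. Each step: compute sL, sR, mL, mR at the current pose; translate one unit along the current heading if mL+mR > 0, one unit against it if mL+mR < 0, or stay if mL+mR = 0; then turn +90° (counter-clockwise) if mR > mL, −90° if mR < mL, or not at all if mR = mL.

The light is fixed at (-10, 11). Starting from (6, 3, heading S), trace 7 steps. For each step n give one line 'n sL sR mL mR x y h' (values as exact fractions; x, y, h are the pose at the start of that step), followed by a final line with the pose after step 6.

n=0: pose=(6,3,S); sL=30/221, sR=6/25; mL=1038/5525, mR=30/221; mL+mR=1788/5525 → advance +1; mR−mL=-288/5525 → turn -1·90°
n=1: pose=(6,2,W); sL=20/123, sR=20/87; mL=700/3567, mR=20/123; mL+mR=1280/3567 → advance +1; mR−mL=-40/1189 → turn -1·90°
n=2: pose=(5,2,N); sL=15/52, sR=15/97; mL=2235/10088, mR=15/52; mL+mR=5145/10088 → advance +1; mR−mL=675/10088 → turn +1·90°
n=3: pose=(5,3,W); sL=60/317, sR=60/221; mL=16140/70057, mR=60/317; mL+mR=29400/70057 → advance +1; mR−mL=-2880/70057 → turn -1·90°
n=4: pose=(4,3,N); sL=6/17, sR=30/169; mL=762/2873, mR=6/17; mL+mR=1776/2873 → advance +1; mR−mL=252/2873 → turn +1·90°
n=5: pose=(4,4,W); sL=60/269, sR=12/37; mL=2724/9953, mR=60/269; mL+mR=4944/9953 → advance +1; mR−mL=-504/9953 → turn -1·90°
n=6: pose=(3,4,N); sL=15/34, sR=15/73; mL=1605/4964, mR=15/34; mL+mR=3795/4964 → advance +1; mR−mL=585/4964 → turn +1·90°

0 30/221 6/25 1038/5525 30/221 6 3 S
1 20/123 20/87 700/3567 20/123 6 2 W
2 15/52 15/97 2235/10088 15/52 5 2 N
3 60/317 60/221 16140/70057 60/317 5 3 W
4 6/17 30/169 762/2873 6/17 4 3 N
5 60/269 12/37 2724/9953 60/269 4 4 W
6 15/34 15/73 1605/4964 15/34 3 4 N
final 3 5 W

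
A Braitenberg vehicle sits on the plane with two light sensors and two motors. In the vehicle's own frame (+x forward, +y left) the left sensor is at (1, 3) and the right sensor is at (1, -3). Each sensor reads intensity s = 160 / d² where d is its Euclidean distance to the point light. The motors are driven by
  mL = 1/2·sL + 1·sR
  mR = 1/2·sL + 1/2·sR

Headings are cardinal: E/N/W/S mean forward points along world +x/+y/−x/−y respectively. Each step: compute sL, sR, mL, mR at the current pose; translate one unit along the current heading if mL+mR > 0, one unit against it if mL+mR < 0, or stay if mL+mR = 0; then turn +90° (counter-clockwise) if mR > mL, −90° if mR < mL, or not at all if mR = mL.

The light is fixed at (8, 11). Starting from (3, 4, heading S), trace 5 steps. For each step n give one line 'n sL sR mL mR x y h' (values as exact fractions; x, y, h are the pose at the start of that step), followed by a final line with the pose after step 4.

n=0: pose=(3,4,S); sL=40/17, sR=5/4; mL=165/68, mR=245/136; mL+mR=575/136 → advance +1; mR−mL=-5/8 → turn -1·90°
n=1: pose=(3,3,W); sL=160/157, sR=160/61; mL=30000/9577, mR=17440/9577; mL+mR=47440/9577 → advance +1; mR−mL=-80/61 → turn -1·90°
n=2: pose=(2,3,N); sL=16/13, sR=80/29; mL=1272/377, mR=752/377; mL+mR=2024/377 → advance +1; mR−mL=-40/29 → turn -1·90°
n=3: pose=(2,4,E); sL=160/41, sR=32/25; mL=3312/1025, mR=2656/1025; mL+mR=5968/1025 → advance +1; mR−mL=-16/25 → turn -1·90°
n=4: pose=(3,4,S); sL=40/17, sR=5/4; mL=165/68, mR=245/136; mL+mR=575/136 → advance +1; mR−mL=-5/8 → turn -1·90°

0 40/17 5/4 165/68 245/136 3 4 S
1 160/157 160/61 30000/9577 17440/9577 3 3 W
2 16/13 80/29 1272/377 752/377 2 3 N
3 160/41 32/25 3312/1025 2656/1025 2 4 E
4 40/17 5/4 165/68 245/136 3 4 S
final 3 3 W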